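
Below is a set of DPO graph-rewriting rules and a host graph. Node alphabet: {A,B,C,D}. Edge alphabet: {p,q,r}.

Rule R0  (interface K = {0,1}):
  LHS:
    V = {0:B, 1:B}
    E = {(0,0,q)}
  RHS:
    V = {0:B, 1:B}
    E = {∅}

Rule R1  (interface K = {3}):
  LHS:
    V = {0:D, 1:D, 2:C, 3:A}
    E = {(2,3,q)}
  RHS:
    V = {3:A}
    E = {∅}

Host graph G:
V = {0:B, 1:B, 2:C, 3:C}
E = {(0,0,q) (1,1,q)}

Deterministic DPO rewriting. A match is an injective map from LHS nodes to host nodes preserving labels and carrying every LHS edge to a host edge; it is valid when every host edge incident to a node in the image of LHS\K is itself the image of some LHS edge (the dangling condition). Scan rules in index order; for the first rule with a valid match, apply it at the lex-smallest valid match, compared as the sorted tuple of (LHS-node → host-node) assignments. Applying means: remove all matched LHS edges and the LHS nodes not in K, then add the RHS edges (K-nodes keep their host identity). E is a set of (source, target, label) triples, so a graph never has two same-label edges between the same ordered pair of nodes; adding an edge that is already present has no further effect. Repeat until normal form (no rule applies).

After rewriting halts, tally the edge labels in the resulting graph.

Answer: (no edges)

Steps:
start.  V:4 E:2  edges: 0-q->0 1-q->1
1. fire R0 via {0↦0, 1↦1}  →  V:4 E:1  edges: 1-q->1
2. fire R0 via {0↦1, 1↦0}  →  V:4 E:0  edges: ∅
final graph: no rule applies after step 2
NF edges: []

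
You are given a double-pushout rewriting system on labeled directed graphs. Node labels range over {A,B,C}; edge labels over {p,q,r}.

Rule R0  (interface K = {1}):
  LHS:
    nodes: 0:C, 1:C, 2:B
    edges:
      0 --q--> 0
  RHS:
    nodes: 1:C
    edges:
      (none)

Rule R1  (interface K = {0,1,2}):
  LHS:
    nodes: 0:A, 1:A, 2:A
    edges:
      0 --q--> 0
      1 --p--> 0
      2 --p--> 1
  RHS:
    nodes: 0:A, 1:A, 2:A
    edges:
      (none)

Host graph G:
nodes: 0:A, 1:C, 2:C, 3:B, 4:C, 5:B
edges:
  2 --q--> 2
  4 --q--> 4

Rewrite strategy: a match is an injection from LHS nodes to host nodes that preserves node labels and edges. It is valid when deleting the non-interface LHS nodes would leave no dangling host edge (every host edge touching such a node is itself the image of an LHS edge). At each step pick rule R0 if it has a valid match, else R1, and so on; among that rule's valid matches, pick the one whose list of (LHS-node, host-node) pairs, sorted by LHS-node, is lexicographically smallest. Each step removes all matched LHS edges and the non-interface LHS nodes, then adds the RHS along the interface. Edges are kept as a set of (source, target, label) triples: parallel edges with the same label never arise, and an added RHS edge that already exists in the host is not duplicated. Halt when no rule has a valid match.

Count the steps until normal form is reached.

start.  V:6 E:2  edges: 2-q->2 4-q->4
1. fire R0 via {0↦2, 1↦1, 2↦3}  →  V:4 E:1  edges: 4-q->4
2. fire R0 via {0↦4, 1↦1, 2↦5}  →  V:2 E:0  edges: ∅
normal form: no rule applies after step 2

Answer: 2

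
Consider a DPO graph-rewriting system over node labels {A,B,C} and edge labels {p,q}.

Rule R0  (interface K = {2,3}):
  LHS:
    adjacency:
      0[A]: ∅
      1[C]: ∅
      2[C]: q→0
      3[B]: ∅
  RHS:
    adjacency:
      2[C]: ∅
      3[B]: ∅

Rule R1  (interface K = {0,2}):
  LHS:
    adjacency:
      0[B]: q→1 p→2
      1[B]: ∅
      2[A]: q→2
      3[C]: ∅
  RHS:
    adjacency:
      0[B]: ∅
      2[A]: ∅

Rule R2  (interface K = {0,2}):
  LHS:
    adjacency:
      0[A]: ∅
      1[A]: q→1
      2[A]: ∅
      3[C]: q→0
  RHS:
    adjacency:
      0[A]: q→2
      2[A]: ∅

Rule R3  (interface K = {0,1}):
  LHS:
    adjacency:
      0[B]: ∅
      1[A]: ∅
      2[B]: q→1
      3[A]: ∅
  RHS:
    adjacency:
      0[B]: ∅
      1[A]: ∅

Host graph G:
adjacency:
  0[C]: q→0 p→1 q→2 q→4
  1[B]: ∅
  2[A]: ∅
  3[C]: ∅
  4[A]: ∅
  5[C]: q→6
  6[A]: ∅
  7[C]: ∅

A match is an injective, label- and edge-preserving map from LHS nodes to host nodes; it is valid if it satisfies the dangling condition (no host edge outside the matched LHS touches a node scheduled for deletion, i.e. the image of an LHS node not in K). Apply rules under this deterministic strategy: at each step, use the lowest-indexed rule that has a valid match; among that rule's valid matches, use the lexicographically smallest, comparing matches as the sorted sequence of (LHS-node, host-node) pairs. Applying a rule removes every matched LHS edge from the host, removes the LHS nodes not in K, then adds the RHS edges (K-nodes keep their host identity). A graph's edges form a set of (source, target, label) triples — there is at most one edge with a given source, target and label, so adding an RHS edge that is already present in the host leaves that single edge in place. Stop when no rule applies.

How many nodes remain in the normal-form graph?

start.  V:8 E:5  edges: 0-q->0 0-p->1 0-q->2 0-q->4 5-q->6
1. fire R0 via {0↦2, 1↦3, 2↦0, 3↦1}  →  V:6 E:4  edges: 0-q->0 0-p->1 0-q->4 5-q->6
2. fire R0 via {0↦4, 1↦7, 2↦0, 3↦1}  →  V:4 E:3  edges: 0-q->0 0-p->1 5-q->6
final graph: no rule applies after step 2
NF nodes: {0:C, 1:B, 5:C, 6:A}

Answer: 4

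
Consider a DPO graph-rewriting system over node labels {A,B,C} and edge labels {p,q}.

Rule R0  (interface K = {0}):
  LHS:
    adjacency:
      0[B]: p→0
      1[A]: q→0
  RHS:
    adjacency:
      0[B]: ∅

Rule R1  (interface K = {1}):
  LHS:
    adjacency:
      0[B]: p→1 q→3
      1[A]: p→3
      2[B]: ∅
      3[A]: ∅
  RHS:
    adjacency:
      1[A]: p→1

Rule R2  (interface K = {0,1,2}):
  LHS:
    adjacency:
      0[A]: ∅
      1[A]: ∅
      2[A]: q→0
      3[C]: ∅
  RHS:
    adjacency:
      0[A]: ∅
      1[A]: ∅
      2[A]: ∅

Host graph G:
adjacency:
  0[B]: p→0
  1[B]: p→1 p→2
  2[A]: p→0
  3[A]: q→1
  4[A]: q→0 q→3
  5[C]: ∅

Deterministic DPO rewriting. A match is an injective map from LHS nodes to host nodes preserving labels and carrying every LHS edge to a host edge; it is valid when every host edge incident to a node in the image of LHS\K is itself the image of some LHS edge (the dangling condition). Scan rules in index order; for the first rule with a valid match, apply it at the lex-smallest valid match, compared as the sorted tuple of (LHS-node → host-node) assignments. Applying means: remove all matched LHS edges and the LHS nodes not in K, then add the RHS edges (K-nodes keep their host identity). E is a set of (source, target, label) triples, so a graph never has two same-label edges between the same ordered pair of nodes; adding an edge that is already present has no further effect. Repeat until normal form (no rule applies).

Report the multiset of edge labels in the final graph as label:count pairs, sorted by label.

start.  V:6 E:7  edges: 0-p->0 1-p->1 1-p->2 2-p->0 3-q->1 4-q->0 4-q->3
1. fire R2 via {0↦3, 1↦2, 2↦4, 3↦5}  →  V:5 E:6  edges: 0-p->0 1-p->1 1-p->2 2-p->0 3-q->1 4-q->0
2. fire R0 via {0↦0, 1↦4}  →  V:4 E:4  edges: 1-p->1 1-p->2 2-p->0 3-q->1
3. fire R0 via {0↦1, 1↦3}  →  V:3 E:2  edges: 1-p->2 2-p->0
halt: no rule applies after step 3
NF edges: [(1, 2, 'p'), (2, 0, 'p')]

Answer: p:2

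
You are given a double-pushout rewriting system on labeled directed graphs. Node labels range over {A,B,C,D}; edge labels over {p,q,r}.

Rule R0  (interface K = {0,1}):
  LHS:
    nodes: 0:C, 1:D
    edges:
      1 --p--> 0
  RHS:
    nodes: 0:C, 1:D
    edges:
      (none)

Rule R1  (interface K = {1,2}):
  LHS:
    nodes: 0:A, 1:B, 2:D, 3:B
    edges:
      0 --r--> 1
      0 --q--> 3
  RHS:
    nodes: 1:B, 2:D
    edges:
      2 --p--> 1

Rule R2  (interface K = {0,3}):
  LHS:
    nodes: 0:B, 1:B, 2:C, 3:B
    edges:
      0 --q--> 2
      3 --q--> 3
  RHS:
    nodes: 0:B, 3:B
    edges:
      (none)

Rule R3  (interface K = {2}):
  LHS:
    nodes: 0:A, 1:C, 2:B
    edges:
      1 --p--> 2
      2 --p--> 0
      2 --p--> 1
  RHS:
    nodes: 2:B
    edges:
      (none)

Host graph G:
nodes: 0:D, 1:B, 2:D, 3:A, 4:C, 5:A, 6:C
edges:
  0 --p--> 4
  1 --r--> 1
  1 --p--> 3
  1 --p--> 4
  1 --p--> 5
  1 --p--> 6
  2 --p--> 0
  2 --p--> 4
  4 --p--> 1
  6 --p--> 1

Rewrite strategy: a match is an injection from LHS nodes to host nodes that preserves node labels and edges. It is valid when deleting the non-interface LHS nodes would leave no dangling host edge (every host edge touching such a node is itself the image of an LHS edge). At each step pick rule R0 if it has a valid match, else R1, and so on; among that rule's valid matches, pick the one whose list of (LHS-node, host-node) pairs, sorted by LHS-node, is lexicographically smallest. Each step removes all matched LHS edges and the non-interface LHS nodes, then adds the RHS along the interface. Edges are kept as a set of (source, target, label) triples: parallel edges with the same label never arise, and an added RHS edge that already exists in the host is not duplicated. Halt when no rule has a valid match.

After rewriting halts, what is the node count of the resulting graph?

initial: |V|=7 |E|=10  E = 0-p->4 1-r->1 1-p->3 1-p->4 1-p->5 1-p->6 2-p->0 2-p->4 4-p->1 6-p->1
step 1: apply R0 at {0↦4, 1↦0}  → |V|=7 |E|=9  E = 1-r->1 1-p->3 1-p->4 1-p->5 1-p->6 2-p->0 2-p->4 4-p->1 6-p->1
step 2: apply R0 at {0↦4, 1↦2}  → |V|=7 |E|=8  E = 1-r->1 1-p->3 1-p->4 1-p->5 1-p->6 2-p->0 4-p->1 6-p->1
step 3: apply R3 at {0↦3, 1↦4, 2↦1}  → |V|=5 |E|=5  E = 1-r->1 1-p->5 1-p->6 2-p->0 6-p->1
step 4: apply R3 at {0↦5, 1↦6, 2↦1}  → |V|=3 |E|=2  E = 1-r->1 2-p->0
normal form: no rule applies after step 4
NF nodes: {0:D, 1:B, 2:D}

Answer: 3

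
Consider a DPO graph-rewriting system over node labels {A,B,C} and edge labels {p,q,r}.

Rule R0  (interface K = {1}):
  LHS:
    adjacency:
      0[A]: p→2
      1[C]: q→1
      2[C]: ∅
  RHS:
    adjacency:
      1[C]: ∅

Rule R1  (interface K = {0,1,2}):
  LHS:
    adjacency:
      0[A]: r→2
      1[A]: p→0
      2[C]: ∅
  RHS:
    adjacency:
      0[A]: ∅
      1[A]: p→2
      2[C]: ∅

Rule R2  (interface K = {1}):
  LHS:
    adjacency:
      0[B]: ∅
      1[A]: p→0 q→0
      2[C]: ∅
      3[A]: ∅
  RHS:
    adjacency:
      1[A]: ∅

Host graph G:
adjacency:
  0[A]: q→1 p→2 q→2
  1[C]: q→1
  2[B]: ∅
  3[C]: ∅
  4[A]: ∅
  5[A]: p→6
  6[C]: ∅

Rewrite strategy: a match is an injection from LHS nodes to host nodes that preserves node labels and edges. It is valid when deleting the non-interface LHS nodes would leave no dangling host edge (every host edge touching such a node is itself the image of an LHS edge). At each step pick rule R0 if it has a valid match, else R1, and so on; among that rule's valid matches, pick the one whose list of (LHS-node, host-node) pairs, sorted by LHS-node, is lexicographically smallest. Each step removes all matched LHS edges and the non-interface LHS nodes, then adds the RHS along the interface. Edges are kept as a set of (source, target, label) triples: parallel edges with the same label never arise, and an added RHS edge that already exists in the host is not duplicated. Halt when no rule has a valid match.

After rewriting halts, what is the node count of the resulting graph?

initial: |V|=7 |E|=5  E = 0-q->1 0-p->2 0-q->2 1-q->1 5-p->6
step 1: apply R0 at {0↦5, 1↦1, 2↦6}  → |V|=5 |E|=3  E = 0-q->1 0-p->2 0-q->2
step 2: apply R2 at {0↦2, 1↦0, 2↦3, 3↦4}  → |V|=2 |E|=1  E = 0-q->1
halt: no rule applies after step 2
NF nodes: {0:A, 1:C}

Answer: 2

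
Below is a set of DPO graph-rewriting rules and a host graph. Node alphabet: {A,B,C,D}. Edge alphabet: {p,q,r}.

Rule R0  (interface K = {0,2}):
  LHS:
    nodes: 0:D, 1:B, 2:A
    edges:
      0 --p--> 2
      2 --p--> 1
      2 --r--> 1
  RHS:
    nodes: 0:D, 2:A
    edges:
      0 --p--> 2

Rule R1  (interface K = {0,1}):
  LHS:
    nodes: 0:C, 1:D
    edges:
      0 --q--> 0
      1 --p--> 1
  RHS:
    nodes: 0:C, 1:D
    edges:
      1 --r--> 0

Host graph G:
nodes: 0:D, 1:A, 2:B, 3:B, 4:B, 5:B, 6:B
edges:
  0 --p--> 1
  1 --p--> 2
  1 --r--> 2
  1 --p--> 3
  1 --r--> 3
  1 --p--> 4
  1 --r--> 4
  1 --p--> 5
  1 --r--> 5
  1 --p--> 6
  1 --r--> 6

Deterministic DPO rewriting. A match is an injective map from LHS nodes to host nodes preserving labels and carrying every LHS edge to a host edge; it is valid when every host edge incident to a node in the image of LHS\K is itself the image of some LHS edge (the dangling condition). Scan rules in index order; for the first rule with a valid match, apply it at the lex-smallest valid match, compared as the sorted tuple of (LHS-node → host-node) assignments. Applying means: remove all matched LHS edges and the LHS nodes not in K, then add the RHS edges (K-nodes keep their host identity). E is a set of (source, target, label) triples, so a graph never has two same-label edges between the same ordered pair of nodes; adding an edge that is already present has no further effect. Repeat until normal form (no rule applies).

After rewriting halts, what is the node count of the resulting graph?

Answer: 2

Derivation:
[0] host  ⇒  7 nodes, 11 edges  {0-p->1 1-p->2 1-r->2 1-p->3 1-r->3 1-p->4 1-r->4 1-p->5 1-r->5 1-p->6 1-r->6}
[1] R0 @ {0↦0, 1↦2, 2↦1}  ⇒  6 nodes, 9 edges  {0-p->1 1-p->3 1-r->3 1-p->4 1-r->4 1-p->5 1-r->5 1-p->6 1-r->6}
[2] R0 @ {0↦0, 1↦3, 2↦1}  ⇒  5 nodes, 7 edges  {0-p->1 1-p->4 1-r->4 1-p->5 1-r->5 1-p->6 1-r->6}
[3] R0 @ {0↦0, 1↦4, 2↦1}  ⇒  4 nodes, 5 edges  {0-p->1 1-p->5 1-r->5 1-p->6 1-r->6}
[4] R0 @ {0↦0, 1↦5, 2↦1}  ⇒  3 nodes, 3 edges  {0-p->1 1-p->6 1-r->6}
[5] R0 @ {0↦0, 1↦6, 2↦1}  ⇒  2 nodes, 1 edges  {0-p->1}
final graph: no rule applies after step 5
NF nodes: {0:D, 1:A}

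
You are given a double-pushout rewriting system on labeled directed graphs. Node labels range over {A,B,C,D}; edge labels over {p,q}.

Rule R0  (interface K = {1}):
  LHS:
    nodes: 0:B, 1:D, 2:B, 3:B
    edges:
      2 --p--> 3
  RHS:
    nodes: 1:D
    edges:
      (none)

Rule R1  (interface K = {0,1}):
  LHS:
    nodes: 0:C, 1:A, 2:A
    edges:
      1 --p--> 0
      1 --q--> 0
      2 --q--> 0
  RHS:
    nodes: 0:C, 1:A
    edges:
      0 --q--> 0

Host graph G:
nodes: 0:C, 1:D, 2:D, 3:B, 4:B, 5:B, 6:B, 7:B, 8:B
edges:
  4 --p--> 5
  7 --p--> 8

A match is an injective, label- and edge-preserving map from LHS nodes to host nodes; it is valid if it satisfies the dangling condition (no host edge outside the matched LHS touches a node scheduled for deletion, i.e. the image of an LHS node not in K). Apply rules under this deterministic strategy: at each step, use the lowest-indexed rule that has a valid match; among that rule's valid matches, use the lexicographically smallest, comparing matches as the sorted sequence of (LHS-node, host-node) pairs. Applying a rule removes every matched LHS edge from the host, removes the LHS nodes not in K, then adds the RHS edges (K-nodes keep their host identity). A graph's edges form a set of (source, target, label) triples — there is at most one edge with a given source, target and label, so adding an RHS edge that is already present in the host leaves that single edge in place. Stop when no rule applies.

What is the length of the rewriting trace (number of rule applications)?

Answer: 2

Steps:
initial: |V|=9 |E|=2  E = 4-p->5 7-p->8
step 1: apply R0 at {0↦3, 1↦1, 2↦4, 3↦5}  → |V|=6 |E|=1  E = 7-p->8
step 2: apply R0 at {0↦6, 1↦1, 2↦7, 3↦8}  → |V|=3 |E|=0  E = ∅
halt: no rule applies after step 2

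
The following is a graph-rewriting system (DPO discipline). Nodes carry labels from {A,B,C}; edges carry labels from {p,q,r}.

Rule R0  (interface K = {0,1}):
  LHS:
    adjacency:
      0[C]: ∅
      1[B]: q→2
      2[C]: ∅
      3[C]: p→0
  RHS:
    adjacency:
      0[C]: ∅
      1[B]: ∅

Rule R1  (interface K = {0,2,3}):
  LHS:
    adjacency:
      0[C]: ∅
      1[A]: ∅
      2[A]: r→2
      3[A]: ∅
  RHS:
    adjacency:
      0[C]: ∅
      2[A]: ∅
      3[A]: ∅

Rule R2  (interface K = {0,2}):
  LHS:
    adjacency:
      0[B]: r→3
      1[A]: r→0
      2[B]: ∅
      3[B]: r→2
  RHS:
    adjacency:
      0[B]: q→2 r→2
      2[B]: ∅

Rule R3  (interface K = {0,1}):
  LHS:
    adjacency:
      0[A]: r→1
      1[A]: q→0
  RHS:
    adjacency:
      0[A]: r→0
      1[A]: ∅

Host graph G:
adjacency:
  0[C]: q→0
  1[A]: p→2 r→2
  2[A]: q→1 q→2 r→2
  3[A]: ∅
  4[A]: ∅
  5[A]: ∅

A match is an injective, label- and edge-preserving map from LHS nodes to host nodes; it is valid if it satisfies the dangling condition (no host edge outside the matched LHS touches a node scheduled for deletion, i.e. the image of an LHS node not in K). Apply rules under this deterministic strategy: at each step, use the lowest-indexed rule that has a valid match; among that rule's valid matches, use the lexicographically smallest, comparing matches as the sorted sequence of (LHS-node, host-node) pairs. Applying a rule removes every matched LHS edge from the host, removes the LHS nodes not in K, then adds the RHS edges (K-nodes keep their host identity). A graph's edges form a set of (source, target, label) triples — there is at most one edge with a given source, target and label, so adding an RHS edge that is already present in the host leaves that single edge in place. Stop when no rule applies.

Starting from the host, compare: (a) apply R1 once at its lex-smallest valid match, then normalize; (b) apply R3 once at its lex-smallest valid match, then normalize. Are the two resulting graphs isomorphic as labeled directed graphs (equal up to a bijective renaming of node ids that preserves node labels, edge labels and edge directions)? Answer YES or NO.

branch R1-first: apply at {0↦0, 1↦3, 2↦2, 3↦1} → |E|=5, then 2 more step(s) → NF |V|=4 |E|=3 V={0:C, 1:A, 2:A, 5:A} E=0-q->0 1-p->2 2-q->2
branch R3-first: apply at {0↦1, 1↦2} → |E|=5, then 2 more step(s) → NF |V|=4 |E|=3 V={0:C, 1:A, 2:A, 5:A} E=0-q->0 1-p->2 2-q->2
graphs isomorphic (equal up to label-preserving node renaming)

Answer: YES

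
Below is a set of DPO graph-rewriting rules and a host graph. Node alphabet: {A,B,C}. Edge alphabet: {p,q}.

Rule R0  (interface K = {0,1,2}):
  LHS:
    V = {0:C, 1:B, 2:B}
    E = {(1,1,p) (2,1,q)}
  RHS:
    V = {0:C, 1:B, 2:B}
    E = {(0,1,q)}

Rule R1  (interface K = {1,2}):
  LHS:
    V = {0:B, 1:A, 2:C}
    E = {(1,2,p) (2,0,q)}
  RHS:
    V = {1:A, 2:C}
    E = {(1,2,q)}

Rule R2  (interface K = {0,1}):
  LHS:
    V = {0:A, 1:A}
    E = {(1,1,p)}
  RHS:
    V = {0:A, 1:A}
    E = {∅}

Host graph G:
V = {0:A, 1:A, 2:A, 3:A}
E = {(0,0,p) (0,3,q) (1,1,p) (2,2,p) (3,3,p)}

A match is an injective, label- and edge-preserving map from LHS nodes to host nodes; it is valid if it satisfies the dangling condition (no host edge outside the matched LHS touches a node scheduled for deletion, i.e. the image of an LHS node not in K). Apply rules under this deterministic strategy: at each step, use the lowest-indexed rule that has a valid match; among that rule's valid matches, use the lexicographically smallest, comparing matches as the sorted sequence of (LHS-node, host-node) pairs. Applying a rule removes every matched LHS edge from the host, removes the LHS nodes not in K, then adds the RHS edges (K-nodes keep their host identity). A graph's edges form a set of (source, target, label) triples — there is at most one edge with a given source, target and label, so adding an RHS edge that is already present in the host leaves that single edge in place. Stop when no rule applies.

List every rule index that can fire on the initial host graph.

R0: no valid match — LHS pattern not found
R1: no valid match — LHS pattern not found
R2: 12 valid matches — {0↦0, 1↦1}, {0↦0, 1↦2}, {0↦0, 1↦3} (+9 more)

Answer: [R2]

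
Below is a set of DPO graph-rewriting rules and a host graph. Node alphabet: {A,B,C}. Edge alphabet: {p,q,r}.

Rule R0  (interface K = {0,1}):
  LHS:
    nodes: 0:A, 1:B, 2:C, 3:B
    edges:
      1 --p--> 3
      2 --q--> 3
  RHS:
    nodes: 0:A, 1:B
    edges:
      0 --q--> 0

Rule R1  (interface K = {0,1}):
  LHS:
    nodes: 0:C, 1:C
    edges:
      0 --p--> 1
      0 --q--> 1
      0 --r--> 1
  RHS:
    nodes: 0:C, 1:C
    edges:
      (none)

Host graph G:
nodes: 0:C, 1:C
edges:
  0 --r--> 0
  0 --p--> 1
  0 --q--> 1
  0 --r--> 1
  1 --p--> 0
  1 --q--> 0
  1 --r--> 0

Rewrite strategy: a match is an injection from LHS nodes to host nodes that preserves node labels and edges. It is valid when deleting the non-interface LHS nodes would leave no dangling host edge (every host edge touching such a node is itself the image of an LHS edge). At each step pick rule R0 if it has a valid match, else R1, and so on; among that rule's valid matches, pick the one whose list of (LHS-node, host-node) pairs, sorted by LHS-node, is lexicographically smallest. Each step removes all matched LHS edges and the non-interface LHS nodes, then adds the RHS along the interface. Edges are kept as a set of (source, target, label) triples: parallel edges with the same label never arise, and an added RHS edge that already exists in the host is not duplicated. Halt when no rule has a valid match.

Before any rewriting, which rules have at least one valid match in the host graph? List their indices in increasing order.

R0: no valid match — LHS pattern not found
R1: 2 valid matches — {0↦0, 1↦1}, {0↦1, 1↦0}

Answer: [R1]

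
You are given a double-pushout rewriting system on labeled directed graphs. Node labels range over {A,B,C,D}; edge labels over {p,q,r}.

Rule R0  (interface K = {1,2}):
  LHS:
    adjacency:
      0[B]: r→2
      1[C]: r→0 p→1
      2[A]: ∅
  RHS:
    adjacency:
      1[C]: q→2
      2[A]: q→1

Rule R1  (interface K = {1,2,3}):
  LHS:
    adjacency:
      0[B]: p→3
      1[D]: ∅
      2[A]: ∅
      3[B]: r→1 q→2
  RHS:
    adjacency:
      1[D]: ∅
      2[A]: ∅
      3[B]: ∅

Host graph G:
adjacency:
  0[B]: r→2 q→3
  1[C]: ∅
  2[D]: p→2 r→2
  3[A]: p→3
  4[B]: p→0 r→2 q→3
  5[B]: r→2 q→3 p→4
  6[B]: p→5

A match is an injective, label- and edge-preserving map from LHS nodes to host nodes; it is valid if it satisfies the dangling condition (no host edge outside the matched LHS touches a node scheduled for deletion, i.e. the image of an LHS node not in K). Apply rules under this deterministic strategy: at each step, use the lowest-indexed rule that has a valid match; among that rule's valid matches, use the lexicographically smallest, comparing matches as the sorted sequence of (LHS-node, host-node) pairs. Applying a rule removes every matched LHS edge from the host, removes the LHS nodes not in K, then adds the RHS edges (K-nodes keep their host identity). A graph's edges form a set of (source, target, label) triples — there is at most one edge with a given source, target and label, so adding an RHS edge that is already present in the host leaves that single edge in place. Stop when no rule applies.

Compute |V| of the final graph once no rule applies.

start.  V:7 E:12  edges: 0-r->2 0-q->3 2-p->2 2-r->2 3-p->3 4-p->0 4-r->2 4-q->3 5-r->2 5-q->3 5-p->4 6-p->5
1. fire R1 via {0↦6, 1↦2, 2↦3, 3↦5}  →  V:6 E:9  edges: 0-r->2 0-q->3 2-p->2 2-r->2 3-p->3 4-p->0 4-r->2 4-q->3 5-p->4
2. fire R1 via {0↦5, 1↦2, 2↦3, 3↦4}  →  V:5 E:6  edges: 0-r->2 0-q->3 2-p->2 2-r->2 3-p->3 4-p->0
3. fire R1 via {0↦4, 1↦2, 2↦3, 3↦0}  →  V:4 E:3  edges: 2-p->2 2-r->2 3-p->3
halt: no rule applies after step 3
NF nodes: {0:B, 1:C, 2:D, 3:A}

Answer: 4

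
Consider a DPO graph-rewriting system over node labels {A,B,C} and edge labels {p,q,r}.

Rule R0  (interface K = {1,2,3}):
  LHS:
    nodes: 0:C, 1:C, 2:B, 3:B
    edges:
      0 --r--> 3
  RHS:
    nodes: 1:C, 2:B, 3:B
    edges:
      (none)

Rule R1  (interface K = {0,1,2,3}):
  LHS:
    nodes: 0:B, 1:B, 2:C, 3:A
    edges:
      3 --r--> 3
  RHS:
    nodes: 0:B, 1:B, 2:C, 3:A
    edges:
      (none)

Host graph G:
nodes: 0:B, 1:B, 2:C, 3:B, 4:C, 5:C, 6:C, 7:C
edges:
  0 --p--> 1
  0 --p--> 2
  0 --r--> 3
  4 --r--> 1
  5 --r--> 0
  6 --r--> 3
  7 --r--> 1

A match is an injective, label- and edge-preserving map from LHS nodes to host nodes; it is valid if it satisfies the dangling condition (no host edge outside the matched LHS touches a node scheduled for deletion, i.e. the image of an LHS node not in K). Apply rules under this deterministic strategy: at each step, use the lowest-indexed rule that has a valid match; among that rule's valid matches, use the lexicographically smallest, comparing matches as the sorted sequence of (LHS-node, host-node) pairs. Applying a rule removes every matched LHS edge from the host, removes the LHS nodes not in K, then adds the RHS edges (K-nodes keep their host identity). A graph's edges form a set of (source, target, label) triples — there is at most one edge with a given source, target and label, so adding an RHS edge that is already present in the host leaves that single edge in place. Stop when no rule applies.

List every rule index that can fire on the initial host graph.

Answer: [R0]

Derivation:
R0: 32 valid matches — {0↦4, 1↦2, 2↦0, 3↦1}, {0↦4, 1↦2, 2↦3, 3↦1}, {0↦4, 1↦5, 2↦0, 3↦1} (+29 more)
R1: no valid match — LHS pattern not found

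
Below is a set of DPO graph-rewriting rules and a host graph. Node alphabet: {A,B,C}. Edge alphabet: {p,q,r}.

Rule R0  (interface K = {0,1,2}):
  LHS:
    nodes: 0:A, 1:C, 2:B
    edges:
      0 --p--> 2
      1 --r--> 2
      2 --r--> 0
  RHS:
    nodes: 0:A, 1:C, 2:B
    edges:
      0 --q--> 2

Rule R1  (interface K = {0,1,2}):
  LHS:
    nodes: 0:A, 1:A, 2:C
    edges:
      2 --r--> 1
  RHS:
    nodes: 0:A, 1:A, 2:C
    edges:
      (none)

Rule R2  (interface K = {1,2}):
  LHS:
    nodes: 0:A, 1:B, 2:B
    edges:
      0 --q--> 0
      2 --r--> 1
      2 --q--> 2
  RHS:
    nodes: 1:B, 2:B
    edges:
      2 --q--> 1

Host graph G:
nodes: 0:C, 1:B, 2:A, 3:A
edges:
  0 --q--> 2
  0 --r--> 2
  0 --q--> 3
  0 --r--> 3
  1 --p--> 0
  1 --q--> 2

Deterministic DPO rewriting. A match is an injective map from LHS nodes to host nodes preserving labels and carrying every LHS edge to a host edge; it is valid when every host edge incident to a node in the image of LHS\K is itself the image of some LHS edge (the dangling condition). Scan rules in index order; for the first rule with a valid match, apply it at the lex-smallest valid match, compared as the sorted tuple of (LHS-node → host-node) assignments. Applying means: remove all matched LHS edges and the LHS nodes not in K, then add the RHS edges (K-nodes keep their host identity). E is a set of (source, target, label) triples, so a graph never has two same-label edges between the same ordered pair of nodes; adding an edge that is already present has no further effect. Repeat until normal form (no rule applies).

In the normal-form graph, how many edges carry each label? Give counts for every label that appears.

start.  V:4 E:6  edges: 0-q->2 0-r->2 0-q->3 0-r->3 1-p->0 1-q->2
1. fire R1 via {0↦2, 1↦3, 2↦0}  →  V:4 E:5  edges: 0-q->2 0-r->2 0-q->3 1-p->0 1-q->2
2. fire R1 via {0↦3, 1↦2, 2↦0}  →  V:4 E:4  edges: 0-q->2 0-q->3 1-p->0 1-q->2
halt: no rule applies after step 2
NF edges: [(0, 2, 'q'), (0, 3, 'q'), (1, 0, 'p'), (1, 2, 'q')]

Answer: p:1 q:3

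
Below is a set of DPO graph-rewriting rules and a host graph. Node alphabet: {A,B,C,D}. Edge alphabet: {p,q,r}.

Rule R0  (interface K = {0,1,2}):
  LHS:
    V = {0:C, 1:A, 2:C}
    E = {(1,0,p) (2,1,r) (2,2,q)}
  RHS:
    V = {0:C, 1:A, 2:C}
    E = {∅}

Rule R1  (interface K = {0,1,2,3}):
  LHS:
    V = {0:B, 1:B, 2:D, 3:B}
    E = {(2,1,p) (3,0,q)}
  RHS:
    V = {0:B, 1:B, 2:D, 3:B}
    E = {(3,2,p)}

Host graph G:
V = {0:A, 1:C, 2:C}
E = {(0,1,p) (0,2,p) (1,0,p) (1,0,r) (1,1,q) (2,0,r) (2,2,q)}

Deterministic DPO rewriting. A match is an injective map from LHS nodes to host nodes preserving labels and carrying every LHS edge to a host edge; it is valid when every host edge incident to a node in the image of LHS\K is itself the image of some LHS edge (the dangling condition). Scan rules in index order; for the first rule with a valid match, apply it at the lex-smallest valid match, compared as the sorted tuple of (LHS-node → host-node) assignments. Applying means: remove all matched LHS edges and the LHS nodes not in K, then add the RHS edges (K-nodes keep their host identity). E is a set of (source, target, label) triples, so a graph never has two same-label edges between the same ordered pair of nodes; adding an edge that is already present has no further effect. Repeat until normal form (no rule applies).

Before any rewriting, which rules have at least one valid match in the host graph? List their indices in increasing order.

R0: 2 valid matches — {0↦1, 1↦0, 2↦2}, {0↦2, 1↦0, 2↦1}
R1: no valid match — LHS pattern not found

Answer: [R0]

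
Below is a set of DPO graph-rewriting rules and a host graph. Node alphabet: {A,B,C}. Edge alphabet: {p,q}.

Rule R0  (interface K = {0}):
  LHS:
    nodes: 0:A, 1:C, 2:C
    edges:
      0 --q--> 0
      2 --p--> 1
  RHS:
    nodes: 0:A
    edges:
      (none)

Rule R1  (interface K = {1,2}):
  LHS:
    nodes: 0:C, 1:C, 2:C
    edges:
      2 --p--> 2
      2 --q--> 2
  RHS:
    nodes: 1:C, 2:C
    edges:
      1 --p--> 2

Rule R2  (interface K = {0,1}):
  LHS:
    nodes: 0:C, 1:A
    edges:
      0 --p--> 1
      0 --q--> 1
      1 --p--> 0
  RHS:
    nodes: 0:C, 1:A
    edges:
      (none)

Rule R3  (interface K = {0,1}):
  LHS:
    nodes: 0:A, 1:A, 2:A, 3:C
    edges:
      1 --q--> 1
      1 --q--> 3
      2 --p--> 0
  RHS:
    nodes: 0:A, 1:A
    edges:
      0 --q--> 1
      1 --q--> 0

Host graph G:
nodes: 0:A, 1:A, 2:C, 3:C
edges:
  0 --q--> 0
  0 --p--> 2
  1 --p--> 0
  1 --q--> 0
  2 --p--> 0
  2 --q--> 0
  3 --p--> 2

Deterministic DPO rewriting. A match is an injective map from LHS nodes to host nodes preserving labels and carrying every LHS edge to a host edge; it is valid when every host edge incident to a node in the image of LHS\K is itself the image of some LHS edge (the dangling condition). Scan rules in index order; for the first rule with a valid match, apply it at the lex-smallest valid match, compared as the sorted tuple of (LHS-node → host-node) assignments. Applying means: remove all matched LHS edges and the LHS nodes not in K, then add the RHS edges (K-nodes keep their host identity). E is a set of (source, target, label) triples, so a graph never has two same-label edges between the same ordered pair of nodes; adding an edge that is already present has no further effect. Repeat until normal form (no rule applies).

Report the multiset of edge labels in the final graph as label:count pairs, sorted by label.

initial: |V|=4 |E|=7  E = 0-q->0 0-p->2 1-p->0 1-q->0 2-p->0 2-q->0 3-p->2
step 1: apply R2 at {0↦2, 1↦0}  → |V|=4 |E|=4  E = 0-q->0 1-p->0 1-q->0 3-p->2
step 2: apply R0 at {0↦0, 1↦2, 2↦3}  → |V|=2 |E|=2  E = 1-p->0 1-q->0
halt: no rule applies after step 2
NF edges: [(1, 0, 'p'), (1, 0, 'q')]

Answer: p:1 q:1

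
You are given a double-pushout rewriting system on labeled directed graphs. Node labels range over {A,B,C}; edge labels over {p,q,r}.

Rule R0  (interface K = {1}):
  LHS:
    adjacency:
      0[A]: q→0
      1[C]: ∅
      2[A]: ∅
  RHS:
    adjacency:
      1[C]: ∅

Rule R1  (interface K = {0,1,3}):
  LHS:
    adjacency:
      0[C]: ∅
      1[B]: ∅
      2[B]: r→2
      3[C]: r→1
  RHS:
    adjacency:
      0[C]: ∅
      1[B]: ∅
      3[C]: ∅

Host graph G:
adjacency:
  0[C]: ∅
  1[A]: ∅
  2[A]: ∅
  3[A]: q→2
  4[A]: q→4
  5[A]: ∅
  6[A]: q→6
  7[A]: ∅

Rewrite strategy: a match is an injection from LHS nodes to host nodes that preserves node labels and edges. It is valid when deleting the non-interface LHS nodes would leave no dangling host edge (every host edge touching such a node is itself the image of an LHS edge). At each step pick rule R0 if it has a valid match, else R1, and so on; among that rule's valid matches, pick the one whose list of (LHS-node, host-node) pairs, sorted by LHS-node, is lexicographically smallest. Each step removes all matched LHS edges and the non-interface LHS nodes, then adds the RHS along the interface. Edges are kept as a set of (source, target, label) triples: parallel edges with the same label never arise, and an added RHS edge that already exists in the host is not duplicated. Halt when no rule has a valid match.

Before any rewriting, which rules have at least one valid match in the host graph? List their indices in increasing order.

Answer: [R0]

Derivation:
R0: 6 valid matches — {0↦4, 1↦0, 2↦1}, {0↦4, 1↦0, 2↦5}, {0↦4, 1↦0, 2↦7} (+3 more)
R1: no valid match — LHS pattern not found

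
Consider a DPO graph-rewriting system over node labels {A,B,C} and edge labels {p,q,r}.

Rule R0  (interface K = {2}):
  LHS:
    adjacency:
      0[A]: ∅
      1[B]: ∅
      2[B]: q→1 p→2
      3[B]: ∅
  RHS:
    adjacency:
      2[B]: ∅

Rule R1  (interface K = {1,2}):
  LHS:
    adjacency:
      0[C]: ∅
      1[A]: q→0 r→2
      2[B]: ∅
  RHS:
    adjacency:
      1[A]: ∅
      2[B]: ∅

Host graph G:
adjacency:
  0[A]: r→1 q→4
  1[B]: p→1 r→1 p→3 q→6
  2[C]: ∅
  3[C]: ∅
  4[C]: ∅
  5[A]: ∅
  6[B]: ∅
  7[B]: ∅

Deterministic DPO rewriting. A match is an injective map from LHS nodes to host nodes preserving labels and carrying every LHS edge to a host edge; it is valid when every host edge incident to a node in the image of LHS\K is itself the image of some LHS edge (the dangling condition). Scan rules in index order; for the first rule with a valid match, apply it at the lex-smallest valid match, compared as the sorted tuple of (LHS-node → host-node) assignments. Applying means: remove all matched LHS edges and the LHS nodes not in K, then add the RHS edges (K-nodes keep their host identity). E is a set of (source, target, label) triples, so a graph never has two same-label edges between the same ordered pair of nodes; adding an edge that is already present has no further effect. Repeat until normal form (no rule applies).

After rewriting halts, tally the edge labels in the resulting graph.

Answer: p:1 r:1

Rewrite trace:
initial: |V|=8 |E|=6  E = 0-r->1 0-q->4 1-p->1 1-r->1 1-p->3 1-q->6
step 1: apply R0 at {0↦5, 1↦6, 2↦1, 3↦7}  → |V|=5 |E|=4  E = 0-r->1 0-q->4 1-r->1 1-p->3
step 2: apply R1 at {0↦4, 1↦0, 2↦1}  → |V|=4 |E|=2  E = 1-r->1 1-p->3
final graph: no rule applies after step 2
NF edges: [(1, 1, 'r'), (1, 3, 'p')]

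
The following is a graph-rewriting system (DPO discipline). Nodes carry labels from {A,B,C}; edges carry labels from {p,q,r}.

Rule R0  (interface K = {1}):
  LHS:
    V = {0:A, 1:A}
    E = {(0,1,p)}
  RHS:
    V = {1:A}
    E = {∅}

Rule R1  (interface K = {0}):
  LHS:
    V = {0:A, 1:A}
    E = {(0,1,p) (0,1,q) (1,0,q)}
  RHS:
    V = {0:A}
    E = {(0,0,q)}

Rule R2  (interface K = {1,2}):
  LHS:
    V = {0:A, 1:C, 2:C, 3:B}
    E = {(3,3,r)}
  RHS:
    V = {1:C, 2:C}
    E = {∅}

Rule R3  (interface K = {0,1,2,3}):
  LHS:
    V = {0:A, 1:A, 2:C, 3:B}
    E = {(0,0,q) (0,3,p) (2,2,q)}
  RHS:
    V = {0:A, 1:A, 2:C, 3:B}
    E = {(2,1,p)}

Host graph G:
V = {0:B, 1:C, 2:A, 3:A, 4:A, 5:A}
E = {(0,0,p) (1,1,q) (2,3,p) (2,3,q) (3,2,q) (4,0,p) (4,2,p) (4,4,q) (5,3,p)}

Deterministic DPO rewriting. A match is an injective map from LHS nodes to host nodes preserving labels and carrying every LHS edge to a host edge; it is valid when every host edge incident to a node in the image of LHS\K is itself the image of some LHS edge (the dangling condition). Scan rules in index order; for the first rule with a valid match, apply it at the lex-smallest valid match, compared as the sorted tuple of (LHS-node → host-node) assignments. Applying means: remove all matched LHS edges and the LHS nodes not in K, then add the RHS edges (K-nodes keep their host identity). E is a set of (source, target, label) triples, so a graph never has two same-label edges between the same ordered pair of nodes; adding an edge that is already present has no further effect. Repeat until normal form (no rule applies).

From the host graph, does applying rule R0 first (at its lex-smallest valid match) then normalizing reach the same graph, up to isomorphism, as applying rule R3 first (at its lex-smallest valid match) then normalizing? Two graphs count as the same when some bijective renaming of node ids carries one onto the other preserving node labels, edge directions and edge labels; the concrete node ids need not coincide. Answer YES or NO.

branch R0-first: apply at {0↦5, 1↦3} → |E|=8, then 3 more step(s) → NF |V|=3 |E|=3 V={0:B, 1:C, 2:A} E=0-p->0 1-p->2 2-q->2
branch R3-first: apply at {0↦4, 1↦2, 2↦1, 3↦0} → |E|=7, then 3 more step(s) → NF |V|=3 |E|=3 V={0:B, 1:C, 2:A} E=0-p->0 1-p->2 2-q->2
graphs isomorphic (equal up to label-preserving node renaming)

Answer: YES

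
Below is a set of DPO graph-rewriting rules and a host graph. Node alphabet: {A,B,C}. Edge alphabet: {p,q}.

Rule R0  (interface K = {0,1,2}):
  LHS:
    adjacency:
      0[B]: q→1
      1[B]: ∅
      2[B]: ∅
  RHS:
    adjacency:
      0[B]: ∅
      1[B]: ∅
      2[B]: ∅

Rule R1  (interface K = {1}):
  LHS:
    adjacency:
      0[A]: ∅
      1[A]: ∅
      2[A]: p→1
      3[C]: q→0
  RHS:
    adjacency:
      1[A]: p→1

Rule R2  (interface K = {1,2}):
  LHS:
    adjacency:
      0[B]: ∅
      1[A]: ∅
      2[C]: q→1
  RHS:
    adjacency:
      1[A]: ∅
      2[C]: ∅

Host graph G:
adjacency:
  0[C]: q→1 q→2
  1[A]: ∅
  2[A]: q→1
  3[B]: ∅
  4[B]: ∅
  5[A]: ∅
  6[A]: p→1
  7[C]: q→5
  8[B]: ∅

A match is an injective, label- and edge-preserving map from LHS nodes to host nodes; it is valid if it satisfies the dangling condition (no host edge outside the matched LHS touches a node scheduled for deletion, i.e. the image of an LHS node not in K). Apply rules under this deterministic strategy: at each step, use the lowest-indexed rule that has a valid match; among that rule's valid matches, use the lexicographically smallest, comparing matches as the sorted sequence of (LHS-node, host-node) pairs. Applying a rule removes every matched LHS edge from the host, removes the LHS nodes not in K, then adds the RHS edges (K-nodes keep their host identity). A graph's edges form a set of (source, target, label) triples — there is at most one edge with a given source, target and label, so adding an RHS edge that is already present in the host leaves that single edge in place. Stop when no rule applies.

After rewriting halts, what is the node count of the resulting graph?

[0] host  ⇒  9 nodes, 5 edges  {0-q->1 0-q->2 2-q->1 6-p->1 7-q->5}
[1] R1 @ {0↦5, 1↦1, 2↦6, 3↦7}  ⇒  6 nodes, 4 edges  {0-q->1 0-q->2 1-p->1 2-q->1}
[2] R2 @ {0↦3, 1↦1, 2↦0}  ⇒  5 nodes, 3 edges  {0-q->2 1-p->1 2-q->1}
[3] R2 @ {0↦4, 1↦2, 2↦0}  ⇒  4 nodes, 2 edges  {1-p->1 2-q->1}
final graph: no rule applies after step 3
NF nodes: {0:C, 1:A, 2:A, 8:B}

Answer: 4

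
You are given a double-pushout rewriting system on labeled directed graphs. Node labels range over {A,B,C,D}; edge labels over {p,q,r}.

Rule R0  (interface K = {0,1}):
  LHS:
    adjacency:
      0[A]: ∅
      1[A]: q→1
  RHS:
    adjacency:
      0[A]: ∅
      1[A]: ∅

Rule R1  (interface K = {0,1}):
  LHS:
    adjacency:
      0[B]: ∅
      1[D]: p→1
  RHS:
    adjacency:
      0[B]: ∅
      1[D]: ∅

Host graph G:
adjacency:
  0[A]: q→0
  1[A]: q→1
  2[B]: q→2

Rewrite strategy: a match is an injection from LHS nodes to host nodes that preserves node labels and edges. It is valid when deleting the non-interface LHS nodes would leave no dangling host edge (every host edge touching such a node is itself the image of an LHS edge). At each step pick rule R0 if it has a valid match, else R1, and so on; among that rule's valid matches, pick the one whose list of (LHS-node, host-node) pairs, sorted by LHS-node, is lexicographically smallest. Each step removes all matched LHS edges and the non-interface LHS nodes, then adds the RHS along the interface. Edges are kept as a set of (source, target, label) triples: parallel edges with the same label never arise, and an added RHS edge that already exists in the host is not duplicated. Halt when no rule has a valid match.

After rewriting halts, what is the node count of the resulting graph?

start.  V:3 E:3  edges: 0-q->0 1-q->1 2-q->2
1. fire R0 via {0↦0, 1↦1}  →  V:3 E:2  edges: 0-q->0 2-q->2
2. fire R0 via {0↦1, 1↦0}  →  V:3 E:1  edges: 2-q->2
halt: no rule applies after step 2
NF nodes: {0:A, 1:A, 2:B}

Answer: 3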